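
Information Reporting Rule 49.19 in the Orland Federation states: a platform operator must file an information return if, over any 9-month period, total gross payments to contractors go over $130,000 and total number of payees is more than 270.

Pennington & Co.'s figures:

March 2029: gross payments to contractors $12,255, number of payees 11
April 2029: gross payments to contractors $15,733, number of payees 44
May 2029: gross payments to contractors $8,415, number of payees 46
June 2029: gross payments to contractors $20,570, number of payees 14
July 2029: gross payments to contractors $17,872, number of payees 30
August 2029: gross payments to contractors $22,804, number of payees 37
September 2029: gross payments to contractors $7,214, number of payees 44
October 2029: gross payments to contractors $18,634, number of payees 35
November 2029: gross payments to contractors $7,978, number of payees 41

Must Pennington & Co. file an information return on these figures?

Total gross payments to contractors: $12,255 + $15,733 + $8,415 + $20,570 + $17,872 + $22,804 + $7,214 + $18,634 + $7,978 = $131,475 (> $130,000).
Total number of payees: 11 + 44 + 46 + 14 + 30 + 37 + 44 + 35 + 41 = 302 (> 270).
The test is 'and': both thresholds are exceeded.

Yes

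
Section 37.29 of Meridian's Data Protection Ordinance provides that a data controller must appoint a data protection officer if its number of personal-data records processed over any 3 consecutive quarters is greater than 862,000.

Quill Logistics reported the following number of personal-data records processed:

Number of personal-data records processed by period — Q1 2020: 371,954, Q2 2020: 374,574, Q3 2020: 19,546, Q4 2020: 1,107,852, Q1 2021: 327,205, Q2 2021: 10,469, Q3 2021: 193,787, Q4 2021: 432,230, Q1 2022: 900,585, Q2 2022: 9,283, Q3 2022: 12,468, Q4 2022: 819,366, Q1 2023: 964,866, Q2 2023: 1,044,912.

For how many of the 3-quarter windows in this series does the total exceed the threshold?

Q1 2020–Q3 2020: 371,954 + 374,574 + 19,546 = 766,074 (under)
Q2 2020–Q4 2020: 374,574 + 19,546 + 1,107,852 = 1,501,972 (over)
Q3 2020–Q1 2021: 19,546 + 1,107,852 + 327,205 = 1,454,603 (over)
Q4 2020–Q2 2021: 1,107,852 + 327,205 + 10,469 = 1,445,526 (over)
Q1 2021–Q3 2021: 327,205 + 10,469 + 193,787 = 531,461 (under)
Q2 2021–Q4 2021: 10,469 + 193,787 + 432,230 = 636,486 (under)
Q3 2021–Q1 2022: 193,787 + 432,230 + 900,585 = 1,526,602 (over)
Q4 2021–Q2 2022: 432,230 + 900,585 + 9,283 = 1,342,098 (over)
Q1 2022–Q3 2022: 900,585 + 9,283 + 12,468 = 922,336 (over)
Q2 2022–Q4 2022: 9,283 + 12,468 + 819,366 = 841,117 (under)
Q3 2022–Q1 2023: 12,468 + 819,366 + 964,866 = 1,796,700 (over)
Q4 2022–Q2 2023: 819,366 + 964,866 + 1,044,912 = 2,829,144 (over)
8 windows exceed the threshold.

8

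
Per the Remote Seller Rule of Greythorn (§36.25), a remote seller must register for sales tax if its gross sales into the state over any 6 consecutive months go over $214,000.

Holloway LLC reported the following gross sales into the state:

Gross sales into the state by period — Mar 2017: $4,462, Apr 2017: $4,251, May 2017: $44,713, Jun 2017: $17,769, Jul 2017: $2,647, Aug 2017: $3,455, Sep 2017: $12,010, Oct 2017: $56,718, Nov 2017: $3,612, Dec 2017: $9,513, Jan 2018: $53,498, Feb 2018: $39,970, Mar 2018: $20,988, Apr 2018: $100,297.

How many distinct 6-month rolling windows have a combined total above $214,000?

1

Mar 2017–Aug 2017: $4,462 + $4,251 + $44,713 + $17,769 + $2,647 + $3,455 = $77,297 (under)
Apr 2017–Sep 2017: $4,251 + $44,713 + $17,769 + $2,647 + $3,455 + $12,010 = $84,845 (under)
May 2017–Oct 2017: $44,713 + $17,769 + $2,647 + $3,455 + $12,010 + $56,718 = $137,312 (under)
Jun 2017–Nov 2017: $17,769 + $2,647 + $3,455 + $12,010 + $56,718 + $3,612 = $96,211 (under)
Jul 2017–Dec 2017: $2,647 + $3,455 + $12,010 + $56,718 + $3,612 + $9,513 = $87,955 (under)
Aug 2017–Jan 2018: $3,455 + $12,010 + $56,718 + $3,612 + $9,513 + $53,498 = $138,806 (under)
Sep 2017–Feb 2018: $12,010 + $56,718 + $3,612 + $9,513 + $53,498 + $39,970 = $175,321 (under)
Oct 2017–Mar 2018: $56,718 + $3,612 + $9,513 + $53,498 + $39,970 + $20,988 = $184,299 (under)
Nov 2017–Apr 2018: $3,612 + $9,513 + $53,498 + $39,970 + $20,988 + $100,297 = $227,878 (over)
1 window exceeds the threshold.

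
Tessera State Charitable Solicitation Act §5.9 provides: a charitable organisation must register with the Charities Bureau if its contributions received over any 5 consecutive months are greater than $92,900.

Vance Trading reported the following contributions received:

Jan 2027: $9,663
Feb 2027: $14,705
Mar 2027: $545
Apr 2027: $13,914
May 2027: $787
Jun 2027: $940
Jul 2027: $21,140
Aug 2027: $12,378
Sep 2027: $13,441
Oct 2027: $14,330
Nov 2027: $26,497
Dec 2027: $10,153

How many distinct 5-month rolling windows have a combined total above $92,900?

Jan 2027–May 2027: $9,663 + $14,705 + $545 + $13,914 + $787 = $39,614 (under)
Feb 2027–Jun 2027: $14,705 + $545 + $13,914 + $787 + $940 = $30,891 (under)
Mar 2027–Jul 2027: $545 + $13,914 + $787 + $940 + $21,140 = $37,326 (under)
Apr 2027–Aug 2027: $13,914 + $787 + $940 + $21,140 + $12,378 = $49,159 (under)
May 2027–Sep 2027: $787 + $940 + $21,140 + $12,378 + $13,441 = $48,686 (under)
Jun 2027–Oct 2027: $940 + $21,140 + $12,378 + $13,441 + $14,330 = $62,229 (under)
Jul 2027–Nov 2027: $21,140 + $12,378 + $13,441 + $14,330 + $26,497 = $87,786 (under)
Aug 2027–Dec 2027: $12,378 + $13,441 + $14,330 + $26,497 + $10,153 = $76,799 (under)
0 windows exceed the threshold.

0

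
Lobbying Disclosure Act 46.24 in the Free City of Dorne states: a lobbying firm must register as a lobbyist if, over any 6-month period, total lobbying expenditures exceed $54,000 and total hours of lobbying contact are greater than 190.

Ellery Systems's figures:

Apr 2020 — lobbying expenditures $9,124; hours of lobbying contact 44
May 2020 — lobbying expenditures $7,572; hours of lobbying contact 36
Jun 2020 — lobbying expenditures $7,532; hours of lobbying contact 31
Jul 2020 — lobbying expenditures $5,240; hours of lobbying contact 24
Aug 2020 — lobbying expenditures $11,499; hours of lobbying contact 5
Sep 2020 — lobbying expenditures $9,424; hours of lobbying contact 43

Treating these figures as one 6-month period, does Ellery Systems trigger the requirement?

No

Total lobbying expenditures: $9,124 + $7,572 + $7,532 + $5,240 + $11,499 + $9,424 = $50,391 (≤ $54,000).
Total hours of lobbying contact: 44 + 36 + 31 + 24 + 5 + 43 = 183 (≤ 190).
The test is 'and': the rule requires both, and at least one is not exceeded.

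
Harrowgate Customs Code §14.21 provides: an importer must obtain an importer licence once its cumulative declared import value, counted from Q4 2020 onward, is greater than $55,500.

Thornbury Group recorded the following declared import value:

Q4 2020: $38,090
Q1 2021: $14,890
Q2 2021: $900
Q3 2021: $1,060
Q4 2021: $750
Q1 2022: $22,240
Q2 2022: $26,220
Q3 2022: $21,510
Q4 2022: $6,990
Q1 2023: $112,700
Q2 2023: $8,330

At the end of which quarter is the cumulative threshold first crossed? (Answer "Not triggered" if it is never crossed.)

Through Q4 2020: $38,090
Through Q1 2021: $52,980
Through Q2 2021: $53,880
Through Q3 2021: $54,940
Through Q4 2021: $55,690 ← exceeds threshold

Q4 2021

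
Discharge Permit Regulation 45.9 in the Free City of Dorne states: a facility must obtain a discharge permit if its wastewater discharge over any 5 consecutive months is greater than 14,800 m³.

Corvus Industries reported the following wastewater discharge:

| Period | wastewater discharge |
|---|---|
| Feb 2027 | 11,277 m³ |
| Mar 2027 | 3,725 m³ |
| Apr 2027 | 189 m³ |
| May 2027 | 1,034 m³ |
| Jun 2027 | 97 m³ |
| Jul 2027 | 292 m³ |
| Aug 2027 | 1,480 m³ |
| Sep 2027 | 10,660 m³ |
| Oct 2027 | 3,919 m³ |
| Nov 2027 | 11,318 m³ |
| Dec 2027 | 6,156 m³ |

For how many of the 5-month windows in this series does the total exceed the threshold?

Feb 2027–Jun 2027: 11,277 m³ + 3,725 m³ + 189 m³ + 1,034 m³ + 97 m³ = 16,322 m³ (over)
Mar 2027–Jul 2027: 3,725 m³ + 189 m³ + 1,034 m³ + 97 m³ + 292 m³ = 5,337 m³ (under)
Apr 2027–Aug 2027: 189 m³ + 1,034 m³ + 97 m³ + 292 m³ + 1,480 m³ = 3,092 m³ (under)
May 2027–Sep 2027: 1,034 m³ + 97 m³ + 292 m³ + 1,480 m³ + 10,660 m³ = 13,563 m³ (under)
Jun 2027–Oct 2027: 97 m³ + 292 m³ + 1,480 m³ + 10,660 m³ + 3,919 m³ = 16,448 m³ (over)
Jul 2027–Nov 2027: 292 m³ + 1,480 m³ + 10,660 m³ + 3,919 m³ + 11,318 m³ = 27,669 m³ (over)
Aug 2027–Dec 2027: 1,480 m³ + 10,660 m³ + 3,919 m³ + 11,318 m³ + 6,156 m³ = 33,533 m³ (over)
4 windows exceed the threshold.

4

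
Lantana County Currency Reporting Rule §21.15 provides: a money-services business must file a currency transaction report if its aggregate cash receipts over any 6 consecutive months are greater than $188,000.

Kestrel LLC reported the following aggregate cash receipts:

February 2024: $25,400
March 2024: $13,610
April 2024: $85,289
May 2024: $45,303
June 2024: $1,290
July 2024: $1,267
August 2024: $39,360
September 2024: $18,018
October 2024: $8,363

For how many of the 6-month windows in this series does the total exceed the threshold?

1

February 2024–July 2024: $25,400 + $13,610 + $85,289 + $45,303 + $1,290 + $1,267 = $172,159 (under)
March 2024–August 2024: $13,610 + $85,289 + $45,303 + $1,290 + $1,267 + $39,360 = $186,119 (under)
April 2024–September 2024: $85,289 + $45,303 + $1,290 + $1,267 + $39,360 + $18,018 = $190,527 (over)
May 2024–October 2024: $45,303 + $1,290 + $1,267 + $39,360 + $18,018 + $8,363 = $113,601 (under)
1 window exceeds the threshold.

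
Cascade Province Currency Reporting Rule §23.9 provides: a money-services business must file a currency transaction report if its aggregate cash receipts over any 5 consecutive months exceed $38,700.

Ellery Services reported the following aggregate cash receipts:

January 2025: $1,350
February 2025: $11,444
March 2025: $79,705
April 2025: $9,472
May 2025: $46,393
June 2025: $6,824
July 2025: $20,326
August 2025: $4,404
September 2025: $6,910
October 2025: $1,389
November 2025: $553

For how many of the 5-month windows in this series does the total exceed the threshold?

6

January 2025–May 2025: $1,350 + $11,444 + $79,705 + $9,472 + $46,393 = $148,364 (over)
February 2025–June 2025: $11,444 + $79,705 + $9,472 + $46,393 + $6,824 = $153,838 (over)
March 2025–July 2025: $79,705 + $9,472 + $46,393 + $6,824 + $20,326 = $162,720 (over)
April 2025–August 2025: $9,472 + $46,393 + $6,824 + $20,326 + $4,404 = $87,419 (over)
May 2025–September 2025: $46,393 + $6,824 + $20,326 + $4,404 + $6,910 = $84,857 (over)
June 2025–October 2025: $6,824 + $20,326 + $4,404 + $6,910 + $1,389 = $39,853 (over)
July 2025–November 2025: $20,326 + $4,404 + $6,910 + $1,389 + $553 = $33,582 (under)
6 windows exceed the threshold.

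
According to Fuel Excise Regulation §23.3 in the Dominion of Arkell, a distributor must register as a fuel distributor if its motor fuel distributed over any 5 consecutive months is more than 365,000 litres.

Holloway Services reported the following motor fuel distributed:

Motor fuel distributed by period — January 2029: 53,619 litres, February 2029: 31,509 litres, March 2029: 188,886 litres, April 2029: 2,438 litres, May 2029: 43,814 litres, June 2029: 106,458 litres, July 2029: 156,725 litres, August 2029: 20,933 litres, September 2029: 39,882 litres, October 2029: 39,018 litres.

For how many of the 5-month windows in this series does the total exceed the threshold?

3

January 2029–May 2029: 53,619 litres + 31,509 litres + 188,886 litres + 2,438 litres + 43,814 litres = 320,266 litres (under)
February 2029–June 2029: 31,509 litres + 188,886 litres + 2,438 litres + 43,814 litres + 106,458 litres = 373,105 litres (over)
March 2029–July 2029: 188,886 litres + 2,438 litres + 43,814 litres + 106,458 litres + 156,725 litres = 498,321 litres (over)
April 2029–August 2029: 2,438 litres + 43,814 litres + 106,458 litres + 156,725 litres + 20,933 litres = 330,368 litres (under)
May 2029–September 2029: 43,814 litres + 106,458 litres + 156,725 litres + 20,933 litres + 39,882 litres = 367,812 litres (over)
June 2029–October 2029: 106,458 litres + 156,725 litres + 20,933 litres + 39,882 litres + 39,018 litres = 363,016 litres (under)
3 windows exceed the threshold.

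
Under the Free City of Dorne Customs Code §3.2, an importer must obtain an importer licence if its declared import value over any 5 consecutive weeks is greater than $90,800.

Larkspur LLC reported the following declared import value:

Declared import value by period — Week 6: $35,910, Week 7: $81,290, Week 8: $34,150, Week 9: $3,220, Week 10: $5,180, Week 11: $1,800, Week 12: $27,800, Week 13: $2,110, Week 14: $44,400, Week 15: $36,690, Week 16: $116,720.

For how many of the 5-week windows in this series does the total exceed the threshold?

4

Week 6–Week 10: $35,910 + $81,290 + $34,150 + $3,220 + $5,180 = $159,750 (over)
Week 7–Week 11: $81,290 + $34,150 + $3,220 + $5,180 + $1,800 = $125,640 (over)
Week 8–Week 12: $34,150 + $3,220 + $5,180 + $1,800 + $27,800 = $72,150 (under)
Week 9–Week 13: $3,220 + $5,180 + $1,800 + $27,800 + $2,110 = $40,110 (under)
Week 10–Week 14: $5,180 + $1,800 + $27,800 + $2,110 + $44,400 = $81,290 (under)
Week 11–Week 15: $1,800 + $27,800 + $2,110 + $44,400 + $36,690 = $112,800 (over)
Week 12–Week 16: $27,800 + $2,110 + $44,400 + $36,690 + $116,720 = $227,720 (over)
4 windows exceed the threshold.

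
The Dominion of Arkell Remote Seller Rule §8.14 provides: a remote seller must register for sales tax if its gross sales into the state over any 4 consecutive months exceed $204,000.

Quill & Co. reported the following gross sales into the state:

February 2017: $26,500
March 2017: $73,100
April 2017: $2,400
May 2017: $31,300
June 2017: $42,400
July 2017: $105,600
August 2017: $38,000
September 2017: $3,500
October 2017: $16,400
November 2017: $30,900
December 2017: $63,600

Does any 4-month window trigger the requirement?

Yes

February 2017–May 2017: $26,500 + $73,100 + $2,400 + $31,300 = $133,300 (under)
March 2017–June 2017: $73,100 + $2,400 + $31,300 + $42,400 = $149,200 (under)
April 2017–July 2017: $2,400 + $31,300 + $42,400 + $105,600 = $181,700 (under)
May 2017–August 2017: $31,300 + $42,400 + $105,600 + $38,000 = $217,300 (over)
June 2017–September 2017: $42,400 + $105,600 + $38,000 + $3,500 = $189,500 (under)
July 2017–October 2017: $105,600 + $38,000 + $3,500 + $16,400 = $163,500 (under)
August 2017–November 2017: $38,000 + $3,500 + $16,400 + $30,900 = $88,800 (under)
September 2017–December 2017: $3,500 + $16,400 + $30,900 + $63,600 = $114,400 (under)
At least one window exceeds $204,000.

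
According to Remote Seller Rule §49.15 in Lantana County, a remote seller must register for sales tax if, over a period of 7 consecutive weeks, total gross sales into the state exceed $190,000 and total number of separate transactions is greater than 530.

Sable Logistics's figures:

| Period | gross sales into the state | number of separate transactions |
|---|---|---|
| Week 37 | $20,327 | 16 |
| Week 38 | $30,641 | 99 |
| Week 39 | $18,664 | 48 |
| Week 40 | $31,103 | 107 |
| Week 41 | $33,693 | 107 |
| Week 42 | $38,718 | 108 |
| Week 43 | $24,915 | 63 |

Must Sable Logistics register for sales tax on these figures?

Total gross sales into the state: $20,327 + $30,641 + $18,664 + $31,103 + $33,693 + $38,718 + $24,915 = $198,061 (> $190,000).
Total number of separate transactions: 16 + 99 + 48 + 107 + 107 + 108 + 63 = 548 (> 530).
The test is 'and': both thresholds are exceeded.

Yes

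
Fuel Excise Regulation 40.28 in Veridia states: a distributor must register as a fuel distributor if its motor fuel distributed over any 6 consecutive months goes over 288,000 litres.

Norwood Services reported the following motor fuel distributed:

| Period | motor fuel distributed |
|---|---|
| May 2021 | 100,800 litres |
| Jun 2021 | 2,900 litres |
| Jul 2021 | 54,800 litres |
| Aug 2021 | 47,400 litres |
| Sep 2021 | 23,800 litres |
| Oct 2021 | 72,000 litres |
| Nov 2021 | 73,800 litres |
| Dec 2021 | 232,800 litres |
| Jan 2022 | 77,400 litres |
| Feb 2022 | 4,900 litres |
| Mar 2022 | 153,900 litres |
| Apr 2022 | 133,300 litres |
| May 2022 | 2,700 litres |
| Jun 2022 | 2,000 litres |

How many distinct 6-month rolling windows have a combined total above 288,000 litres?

May 2021–Oct 2021: 100,800 litres + 2,900 litres + 54,800 litres + 47,400 litres + 23,800 litres + 72,000 litres = 301,700 litres (over)
Jun 2021–Nov 2021: 2,900 litres + 54,800 litres + 47,400 litres + 23,800 litres + 72,000 litres + 73,800 litres = 274,700 litres (under)
Jul 2021–Dec 2021: 54,800 litres + 47,400 litres + 23,800 litres + 72,000 litres + 73,800 litres + 232,800 litres = 504,600 litres (over)
Aug 2021–Jan 2022: 47,400 litres + 23,800 litres + 72,000 litres + 73,800 litres + 232,800 litres + 77,400 litres = 527,200 litres (over)
Sep 2021–Feb 2022: 23,800 litres + 72,000 litres + 73,800 litres + 232,800 litres + 77,400 litres + 4,900 litres = 484,700 litres (over)
Oct 2021–Mar 2022: 72,000 litres + 73,800 litres + 232,800 litres + 77,400 litres + 4,900 litres + 153,900 litres = 614,800 litres (over)
Nov 2021–Apr 2022: 73,800 litres + 232,800 litres + 77,400 litres + 4,900 litres + 153,900 litres + 133,300 litres = 676,100 litres (over)
Dec 2021–May 2022: 232,800 litres + 77,400 litres + 4,900 litres + 153,900 litres + 133,300 litres + 2,700 litres = 605,000 litres (over)
Jan 2022–Jun 2022: 77,400 litres + 4,900 litres + 153,900 litres + 133,300 litres + 2,700 litres + 2,000 litres = 374,200 litres (over)
8 windows exceed the threshold.

8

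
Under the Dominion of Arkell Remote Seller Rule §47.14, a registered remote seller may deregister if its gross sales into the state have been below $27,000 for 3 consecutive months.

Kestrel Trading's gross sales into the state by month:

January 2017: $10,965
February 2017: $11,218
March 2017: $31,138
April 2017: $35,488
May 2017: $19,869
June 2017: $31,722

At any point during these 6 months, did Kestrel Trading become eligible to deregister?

No

Months below $27,000: January 2017, February 2017, May 2017.
Longest run of consecutive months below the threshold: 2.
2 < 3, so Kestrel Trading never became eligible.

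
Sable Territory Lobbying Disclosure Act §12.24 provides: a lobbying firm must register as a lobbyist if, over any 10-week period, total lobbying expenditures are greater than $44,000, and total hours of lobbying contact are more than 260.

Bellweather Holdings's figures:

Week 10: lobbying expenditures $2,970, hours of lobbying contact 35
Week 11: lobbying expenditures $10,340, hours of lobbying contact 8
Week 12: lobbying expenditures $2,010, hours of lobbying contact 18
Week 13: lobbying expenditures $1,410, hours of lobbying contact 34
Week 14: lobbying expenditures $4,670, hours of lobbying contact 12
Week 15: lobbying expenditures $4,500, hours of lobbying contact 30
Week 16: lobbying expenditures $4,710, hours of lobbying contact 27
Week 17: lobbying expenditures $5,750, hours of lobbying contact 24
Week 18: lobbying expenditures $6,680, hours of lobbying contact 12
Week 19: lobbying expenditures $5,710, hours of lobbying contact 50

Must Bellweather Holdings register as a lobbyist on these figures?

No

Total lobbying expenditures: $2,970 + $10,340 + $2,010 + $1,410 + $4,670 + $4,500 + $4,710 + $5,750 + $6,680 + $5,710 = $48,750 (> $44,000).
Total hours of lobbying contact: 35 + 8 + 18 + 34 + 12 + 30 + 27 + 24 + 12 + 50 = 250 (≤ 260).
The test is 'and': the rule requires both, and at least one is not exceeded.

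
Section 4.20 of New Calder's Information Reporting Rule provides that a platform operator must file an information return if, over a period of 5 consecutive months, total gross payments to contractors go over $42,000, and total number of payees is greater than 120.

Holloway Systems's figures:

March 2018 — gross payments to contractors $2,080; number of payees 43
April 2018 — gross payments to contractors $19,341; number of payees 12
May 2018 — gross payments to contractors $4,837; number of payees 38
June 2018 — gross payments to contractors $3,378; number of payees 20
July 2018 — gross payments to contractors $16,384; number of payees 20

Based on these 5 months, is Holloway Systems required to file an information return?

Yes

Total gross payments to contractors: $2,080 + $19,341 + $4,837 + $3,378 + $16,384 = $46,020 (> $42,000).
Total number of payees: 43 + 12 + 38 + 20 + 20 = 133 (> 120).
The test is 'and': both thresholds are exceeded.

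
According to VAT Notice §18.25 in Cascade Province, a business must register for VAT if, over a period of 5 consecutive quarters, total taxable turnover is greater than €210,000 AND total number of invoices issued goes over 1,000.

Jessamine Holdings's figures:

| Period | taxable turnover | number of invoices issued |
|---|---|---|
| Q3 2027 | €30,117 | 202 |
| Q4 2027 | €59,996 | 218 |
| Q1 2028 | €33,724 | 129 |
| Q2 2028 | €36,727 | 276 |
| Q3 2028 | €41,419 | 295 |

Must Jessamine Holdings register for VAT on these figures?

Total taxable turnover: €30,117 + €59,996 + €33,724 + €36,727 + €41,419 = €201,983 (≤ €210,000).
Total number of invoices issued: 202 + 218 + 129 + 276 + 295 = 1,120 (> 1,000).
The test is 'and': the rule requires both, and at least one is not exceeded.

No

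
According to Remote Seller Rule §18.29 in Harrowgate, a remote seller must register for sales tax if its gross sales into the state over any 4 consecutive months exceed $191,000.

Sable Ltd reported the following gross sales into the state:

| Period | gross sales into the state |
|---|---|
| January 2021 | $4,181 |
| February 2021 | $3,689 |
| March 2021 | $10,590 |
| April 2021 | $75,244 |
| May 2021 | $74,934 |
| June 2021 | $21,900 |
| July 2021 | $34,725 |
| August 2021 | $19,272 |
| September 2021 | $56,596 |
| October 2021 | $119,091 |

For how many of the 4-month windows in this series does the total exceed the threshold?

2

January 2021–April 2021: $4,181 + $3,689 + $10,590 + $75,244 = $93,704 (under)
February 2021–May 2021: $3,689 + $10,590 + $75,244 + $74,934 = $164,457 (under)
March 2021–June 2021: $10,590 + $75,244 + $74,934 + $21,900 = $182,668 (under)
April 2021–July 2021: $75,244 + $74,934 + $21,900 + $34,725 = $206,803 (over)
May 2021–August 2021: $74,934 + $21,900 + $34,725 + $19,272 = $150,831 (under)
June 2021–September 2021: $21,900 + $34,725 + $19,272 + $56,596 = $132,493 (under)
July 2021–October 2021: $34,725 + $19,272 + $56,596 + $119,091 = $229,684 (over)
2 windows exceed the threshold.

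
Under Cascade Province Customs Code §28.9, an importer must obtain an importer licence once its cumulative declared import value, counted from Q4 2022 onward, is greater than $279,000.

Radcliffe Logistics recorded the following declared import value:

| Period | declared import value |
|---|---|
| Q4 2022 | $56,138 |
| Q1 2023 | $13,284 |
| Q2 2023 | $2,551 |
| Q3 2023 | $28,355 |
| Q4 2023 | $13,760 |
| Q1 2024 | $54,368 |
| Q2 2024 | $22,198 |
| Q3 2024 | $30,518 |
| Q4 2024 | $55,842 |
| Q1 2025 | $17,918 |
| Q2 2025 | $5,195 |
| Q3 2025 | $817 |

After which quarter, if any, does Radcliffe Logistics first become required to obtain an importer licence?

Q1 2025

Through Q4 2022: $56,138
Through Q1 2023: $69,422
Through Q2 2023: $71,973
Through Q3 2023: $100,328
Through Q4 2023: $114,088
Through Q1 2024: $168,456
Through Q2 2024: $190,654
Through Q3 2024: $221,172
Through Q4 2024: $277,014
Through Q1 2025: $294,932 ← exceeds threshold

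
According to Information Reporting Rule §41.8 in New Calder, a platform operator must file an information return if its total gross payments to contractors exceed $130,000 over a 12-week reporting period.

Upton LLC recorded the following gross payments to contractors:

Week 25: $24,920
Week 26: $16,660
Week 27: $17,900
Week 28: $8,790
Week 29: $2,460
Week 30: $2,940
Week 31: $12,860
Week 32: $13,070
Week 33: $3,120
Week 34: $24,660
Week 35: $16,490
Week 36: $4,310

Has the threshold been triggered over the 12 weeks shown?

Yes

Total gross payments to contractors: $24,920 + $16,660 + $17,900 + $8,790 + $2,460 + $2,940 + $12,860 + $13,070 + $3,120 + $24,660 + $16,490 + $4,310 = $148,180.
$148,180 > $130,000, so the threshold is exceeded.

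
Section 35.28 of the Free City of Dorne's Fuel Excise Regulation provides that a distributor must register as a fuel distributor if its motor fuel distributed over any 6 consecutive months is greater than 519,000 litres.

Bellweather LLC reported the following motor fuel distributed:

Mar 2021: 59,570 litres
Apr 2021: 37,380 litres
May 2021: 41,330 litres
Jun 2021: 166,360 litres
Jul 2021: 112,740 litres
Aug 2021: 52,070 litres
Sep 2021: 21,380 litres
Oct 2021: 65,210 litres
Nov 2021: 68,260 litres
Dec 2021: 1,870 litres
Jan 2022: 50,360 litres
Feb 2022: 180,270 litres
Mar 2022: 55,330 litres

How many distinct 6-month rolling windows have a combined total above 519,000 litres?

0

Mar 2021–Aug 2021: 59,570 litres + 37,380 litres + 41,330 litres + 166,360 litres + 112,740 litres + 52,070 litres = 469,450 litres (under)
Apr 2021–Sep 2021: 37,380 litres + 41,330 litres + 166,360 litres + 112,740 litres + 52,070 litres + 21,380 litres = 431,260 litres (under)
May 2021–Oct 2021: 41,330 litres + 166,360 litres + 112,740 litres + 52,070 litres + 21,380 litres + 65,210 litres = 459,090 litres (under)
Jun 2021–Nov 2021: 166,360 litres + 112,740 litres + 52,070 litres + 21,380 litres + 65,210 litres + 68,260 litres = 486,020 litres (under)
Jul 2021–Dec 2021: 112,740 litres + 52,070 litres + 21,380 litres + 65,210 litres + 68,260 litres + 1,870 litres = 321,530 litres (under)
Aug 2021–Jan 2022: 52,070 litres + 21,380 litres + 65,210 litres + 68,260 litres + 1,870 litres + 50,360 litres = 259,150 litres (under)
Sep 2021–Feb 2022: 21,380 litres + 65,210 litres + 68,260 litres + 1,870 litres + 50,360 litres + 180,270 litres = 387,350 litres (under)
Oct 2021–Mar 2022: 65,210 litres + 68,260 litres + 1,870 litres + 50,360 litres + 180,270 litres + 55,330 litres = 421,300 litres (under)
0 windows exceed the threshold.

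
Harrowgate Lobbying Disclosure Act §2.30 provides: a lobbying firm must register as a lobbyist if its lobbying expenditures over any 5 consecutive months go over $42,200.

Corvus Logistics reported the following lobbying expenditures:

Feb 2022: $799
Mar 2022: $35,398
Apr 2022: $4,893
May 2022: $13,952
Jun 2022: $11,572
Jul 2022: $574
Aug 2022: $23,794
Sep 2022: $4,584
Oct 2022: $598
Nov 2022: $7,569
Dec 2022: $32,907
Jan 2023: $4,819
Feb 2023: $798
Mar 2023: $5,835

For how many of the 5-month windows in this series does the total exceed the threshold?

8

Feb 2022–Jun 2022: $799 + $35,398 + $4,893 + $13,952 + $11,572 = $66,614 (over)
Mar 2022–Jul 2022: $35,398 + $4,893 + $13,952 + $11,572 + $574 = $66,389 (over)
Apr 2022–Aug 2022: $4,893 + $13,952 + $11,572 + $574 + $23,794 = $54,785 (over)
May 2022–Sep 2022: $13,952 + $11,572 + $574 + $23,794 + $4,584 = $54,476 (over)
Jun 2022–Oct 2022: $11,572 + $574 + $23,794 + $4,584 + $598 = $41,122 (under)
Jul 2022–Nov 2022: $574 + $23,794 + $4,584 + $598 + $7,569 = $37,119 (under)
Aug 2022–Dec 2022: $23,794 + $4,584 + $598 + $7,569 + $32,907 = $69,452 (over)
Sep 2022–Jan 2023: $4,584 + $598 + $7,569 + $32,907 + $4,819 = $50,477 (over)
Oct 2022–Feb 2023: $598 + $7,569 + $32,907 + $4,819 + $798 = $46,691 (over)
Nov 2022–Mar 2023: $7,569 + $32,907 + $4,819 + $798 + $5,835 = $51,928 (over)
8 windows exceed the threshold.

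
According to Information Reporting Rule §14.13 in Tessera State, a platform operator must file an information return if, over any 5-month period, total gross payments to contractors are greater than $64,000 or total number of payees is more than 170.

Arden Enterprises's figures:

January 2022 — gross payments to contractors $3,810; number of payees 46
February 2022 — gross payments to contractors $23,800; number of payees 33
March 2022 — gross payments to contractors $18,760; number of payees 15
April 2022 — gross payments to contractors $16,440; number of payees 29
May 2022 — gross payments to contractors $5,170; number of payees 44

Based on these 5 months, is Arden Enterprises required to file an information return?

Yes

Total gross payments to contractors: $3,810 + $23,800 + $18,760 + $16,440 + $5,170 = $67,980 (> $64,000).
Total number of payees: 46 + 33 + 15 + 29 + 44 = 167 (≤ 170).
The test is 'or': at least one threshold is exceeded.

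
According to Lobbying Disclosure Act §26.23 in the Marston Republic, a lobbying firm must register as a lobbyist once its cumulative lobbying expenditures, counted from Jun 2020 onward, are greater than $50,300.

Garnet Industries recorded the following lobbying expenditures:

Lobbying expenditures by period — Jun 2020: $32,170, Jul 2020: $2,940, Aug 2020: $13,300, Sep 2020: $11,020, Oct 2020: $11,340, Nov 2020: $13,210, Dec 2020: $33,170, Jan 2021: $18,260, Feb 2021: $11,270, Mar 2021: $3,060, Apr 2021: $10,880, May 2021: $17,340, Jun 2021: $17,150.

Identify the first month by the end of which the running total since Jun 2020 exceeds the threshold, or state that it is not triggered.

Sep 2020

Through Jun 2020: $32,170
Through Jul 2020: $35,110
Through Aug 2020: $48,410
Through Sep 2020: $59,430 ← exceeds threshold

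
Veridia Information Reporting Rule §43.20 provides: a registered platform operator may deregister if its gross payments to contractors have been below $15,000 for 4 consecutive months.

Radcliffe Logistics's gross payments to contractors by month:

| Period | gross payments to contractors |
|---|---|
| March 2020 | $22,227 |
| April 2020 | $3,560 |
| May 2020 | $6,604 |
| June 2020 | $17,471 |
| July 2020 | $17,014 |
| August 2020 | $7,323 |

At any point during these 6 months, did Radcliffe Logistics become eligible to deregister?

Months below $15,000: April 2020, May 2020, August 2020.
Longest run of consecutive months below the threshold: 2.
2 < 4, so Radcliffe Logistics never became eligible.

No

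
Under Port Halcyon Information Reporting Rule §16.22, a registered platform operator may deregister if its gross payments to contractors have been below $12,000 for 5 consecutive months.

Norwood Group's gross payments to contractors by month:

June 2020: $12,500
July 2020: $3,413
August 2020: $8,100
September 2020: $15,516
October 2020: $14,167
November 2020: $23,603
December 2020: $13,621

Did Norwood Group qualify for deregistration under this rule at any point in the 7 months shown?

Months below $12,000: July 2020, August 2020.
Longest run of consecutive months below the threshold: 2.
2 < 5, so Norwood Group never became eligible.

No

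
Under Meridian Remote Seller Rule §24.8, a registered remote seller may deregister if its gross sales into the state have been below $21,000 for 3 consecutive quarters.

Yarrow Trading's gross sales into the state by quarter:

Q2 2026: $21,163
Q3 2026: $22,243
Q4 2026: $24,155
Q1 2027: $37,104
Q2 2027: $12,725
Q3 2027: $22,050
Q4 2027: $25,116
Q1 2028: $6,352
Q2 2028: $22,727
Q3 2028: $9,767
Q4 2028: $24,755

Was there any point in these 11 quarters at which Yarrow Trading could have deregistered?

Quarters below $21,000: Q2 2027, Q1 2028, Q3 2028.
Longest run of consecutive quarters below the threshold: 1.
1 < 3, so Yarrow Trading never became eligible.

No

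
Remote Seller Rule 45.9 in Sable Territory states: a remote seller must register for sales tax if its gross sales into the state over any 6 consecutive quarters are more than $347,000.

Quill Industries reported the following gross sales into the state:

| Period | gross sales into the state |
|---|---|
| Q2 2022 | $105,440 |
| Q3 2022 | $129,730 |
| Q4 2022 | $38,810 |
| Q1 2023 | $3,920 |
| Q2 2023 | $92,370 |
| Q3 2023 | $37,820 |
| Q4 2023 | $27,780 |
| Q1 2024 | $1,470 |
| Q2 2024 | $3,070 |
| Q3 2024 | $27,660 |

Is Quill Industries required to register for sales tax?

Q2 2022–Q3 2023: $105,440 + $129,730 + $38,810 + $3,920 + $92,370 + $37,820 = $408,090 (over)
Q3 2022–Q4 2023: $129,730 + $38,810 + $3,920 + $92,370 + $37,820 + $27,780 = $330,430 (under)
Q4 2022–Q1 2024: $38,810 + $3,920 + $92,370 + $37,820 + $27,780 + $1,470 = $202,170 (under)
Q1 2023–Q2 2024: $3,920 + $92,370 + $37,820 + $27,780 + $1,470 + $3,070 = $166,430 (under)
Q2 2023–Q3 2024: $92,370 + $37,820 + $27,780 + $1,470 + $3,070 + $27,660 = $190,170 (under)
At least one window exceeds $347,000.

Yes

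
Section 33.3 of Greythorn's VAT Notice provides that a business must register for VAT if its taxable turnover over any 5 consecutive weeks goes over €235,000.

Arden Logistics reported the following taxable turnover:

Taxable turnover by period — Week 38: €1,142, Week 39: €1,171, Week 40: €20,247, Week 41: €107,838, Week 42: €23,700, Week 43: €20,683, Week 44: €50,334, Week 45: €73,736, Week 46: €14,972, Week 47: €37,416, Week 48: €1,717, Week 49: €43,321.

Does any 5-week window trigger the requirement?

Yes

Week 38–Week 42: €1,142 + €1,171 + €20,247 + €107,838 + €23,700 = €154,098 (under)
Week 39–Week 43: €1,171 + €20,247 + €107,838 + €23,700 + €20,683 = €173,639 (under)
Week 40–Week 44: €20,247 + €107,838 + €23,700 + €20,683 + €50,334 = €222,802 (under)
Week 41–Week 45: €107,838 + €23,700 + €20,683 + €50,334 + €73,736 = €276,291 (over)
Week 42–Week 46: €23,700 + €20,683 + €50,334 + €73,736 + €14,972 = €183,425 (under)
Week 43–Week 47: €20,683 + €50,334 + €73,736 + €14,972 + €37,416 = €197,141 (under)
Week 44–Week 48: €50,334 + €73,736 + €14,972 + €37,416 + €1,717 = €178,175 (under)
Week 45–Week 49: €73,736 + €14,972 + €37,416 + €1,717 + €43,321 = €171,162 (under)
At least one window exceeds €235,000.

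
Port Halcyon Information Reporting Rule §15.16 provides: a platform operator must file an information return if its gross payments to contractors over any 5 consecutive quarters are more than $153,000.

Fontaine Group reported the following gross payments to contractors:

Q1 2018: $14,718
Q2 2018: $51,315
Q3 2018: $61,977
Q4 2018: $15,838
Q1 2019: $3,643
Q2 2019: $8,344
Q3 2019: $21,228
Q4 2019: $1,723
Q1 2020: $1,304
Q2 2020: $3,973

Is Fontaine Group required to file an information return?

Q1 2018–Q1 2019: $14,718 + $51,315 + $61,977 + $15,838 + $3,643 = $147,491 (under)
Q2 2018–Q2 2019: $51,315 + $61,977 + $15,838 + $3,643 + $8,344 = $141,117 (under)
Q3 2018–Q3 2019: $61,977 + $15,838 + $3,643 + $8,344 + $21,228 = $111,030 (under)
Q4 2018–Q4 2019: $15,838 + $3,643 + $8,344 + $21,228 + $1,723 = $50,776 (under)
Q1 2019–Q1 2020: $3,643 + $8,344 + $21,228 + $1,723 + $1,304 = $36,242 (under)
Q2 2019–Q2 2020: $8,344 + $21,228 + $1,723 + $1,304 + $3,973 = $36,572 (under)
No window exceeds $153,000.

No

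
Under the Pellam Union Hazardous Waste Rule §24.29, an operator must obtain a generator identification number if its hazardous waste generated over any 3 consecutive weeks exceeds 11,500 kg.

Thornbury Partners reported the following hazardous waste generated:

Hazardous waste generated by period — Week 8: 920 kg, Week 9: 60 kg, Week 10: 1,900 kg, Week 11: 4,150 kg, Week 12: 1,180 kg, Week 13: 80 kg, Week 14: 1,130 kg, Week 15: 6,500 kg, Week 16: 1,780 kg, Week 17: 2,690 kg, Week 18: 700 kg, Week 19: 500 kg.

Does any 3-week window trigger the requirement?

Week 8–Week 10: 920 kg + 60 kg + 1,900 kg = 2,880 kg (under)
Week 9–Week 11: 60 kg + 1,900 kg + 4,150 kg = 6,110 kg (under)
Week 10–Week 12: 1,900 kg + 4,150 kg + 1,180 kg = 7,230 kg (under)
Week 11–Week 13: 4,150 kg + 1,180 kg + 80 kg = 5,410 kg (under)
Week 12–Week 14: 1,180 kg + 80 kg + 1,130 kg = 2,390 kg (under)
Week 13–Week 15: 80 kg + 1,130 kg + 6,500 kg = 7,710 kg (under)
Week 14–Week 16: 1,130 kg + 6,500 kg + 1,780 kg = 9,410 kg (under)
Week 15–Week 17: 6,500 kg + 1,780 kg + 2,690 kg = 10,970 kg (under)
Week 16–Week 18: 1,780 kg + 2,690 kg + 700 kg = 5,170 kg (under)
Week 17–Week 19: 2,690 kg + 700 kg + 500 kg = 3,890 kg (under)
No window exceeds 11,500 kg.

No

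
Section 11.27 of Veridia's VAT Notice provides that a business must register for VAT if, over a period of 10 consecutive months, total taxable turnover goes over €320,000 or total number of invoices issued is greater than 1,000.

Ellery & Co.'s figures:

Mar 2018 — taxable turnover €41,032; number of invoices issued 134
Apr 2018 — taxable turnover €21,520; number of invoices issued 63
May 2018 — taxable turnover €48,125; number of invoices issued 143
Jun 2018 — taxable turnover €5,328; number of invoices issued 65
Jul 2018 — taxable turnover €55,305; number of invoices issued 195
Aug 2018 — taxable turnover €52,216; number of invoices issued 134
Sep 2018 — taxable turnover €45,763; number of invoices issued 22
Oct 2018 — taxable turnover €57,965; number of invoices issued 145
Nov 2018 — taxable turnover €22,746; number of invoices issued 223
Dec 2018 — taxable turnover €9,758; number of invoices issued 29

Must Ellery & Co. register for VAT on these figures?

Yes

Total taxable turnover: €41,032 + €21,520 + €48,125 + €5,328 + €55,305 + €52,216 + €45,763 + €57,965 + €22,746 + €9,758 = €359,758 (> €320,000).
Total number of invoices issued: 134 + 63 + 143 + 65 + 195 + 134 + 22 + 145 + 223 + 29 = 1,153 (> 1,000).
The test is 'or': at least one threshold is exceeded.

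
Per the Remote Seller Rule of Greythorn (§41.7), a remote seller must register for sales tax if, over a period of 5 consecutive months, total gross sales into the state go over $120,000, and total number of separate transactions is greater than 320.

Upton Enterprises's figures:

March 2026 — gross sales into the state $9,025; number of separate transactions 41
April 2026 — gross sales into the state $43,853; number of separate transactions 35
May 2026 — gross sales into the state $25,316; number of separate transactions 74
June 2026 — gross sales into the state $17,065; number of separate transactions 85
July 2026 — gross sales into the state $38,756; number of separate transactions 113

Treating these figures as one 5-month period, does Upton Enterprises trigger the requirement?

Total gross sales into the state: $9,025 + $43,853 + $25,316 + $17,065 + $38,756 = $134,015 (> $120,000).
Total number of separate transactions: 41 + 35 + 74 + 85 + 113 = 348 (> 320).
The test is 'and': both thresholds are exceeded.

Yes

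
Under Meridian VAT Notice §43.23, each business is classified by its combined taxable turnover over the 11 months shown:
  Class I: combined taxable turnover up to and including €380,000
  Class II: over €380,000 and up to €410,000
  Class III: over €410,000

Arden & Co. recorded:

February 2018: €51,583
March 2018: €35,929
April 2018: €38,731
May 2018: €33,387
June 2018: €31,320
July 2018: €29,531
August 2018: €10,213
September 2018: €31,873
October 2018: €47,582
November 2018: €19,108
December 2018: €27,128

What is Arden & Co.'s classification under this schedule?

Class I

Combined taxable turnover: €51,583 + €35,929 + €38,731 + €33,387 + €31,320 + €29,531 + €10,213 + €31,873 + €47,582 + €19,108 + €27,128 = €356,385.
€356,385 ≤ €380,000, so Class I applies.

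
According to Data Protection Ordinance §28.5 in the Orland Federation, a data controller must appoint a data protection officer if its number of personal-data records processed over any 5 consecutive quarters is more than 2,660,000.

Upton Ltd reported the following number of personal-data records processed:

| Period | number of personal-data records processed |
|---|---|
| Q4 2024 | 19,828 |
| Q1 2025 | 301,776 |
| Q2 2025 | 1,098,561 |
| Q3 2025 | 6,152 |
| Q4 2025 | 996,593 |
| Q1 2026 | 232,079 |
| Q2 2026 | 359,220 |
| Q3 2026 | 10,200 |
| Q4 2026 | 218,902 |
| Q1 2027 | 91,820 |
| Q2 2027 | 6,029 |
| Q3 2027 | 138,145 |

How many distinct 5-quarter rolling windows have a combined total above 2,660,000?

Q4 2024–Q4 2025: 19,828 + 301,776 + 1,098,561 + 6,152 + 996,593 = 2,422,910 (under)
Q1 2025–Q1 2026: 301,776 + 1,098,561 + 6,152 + 996,593 + 232,079 = 2,635,161 (under)
Q2 2025–Q2 2026: 1,098,561 + 6,152 + 996,593 + 232,079 + 359,220 = 2,692,605 (over)
Q3 2025–Q3 2026: 6,152 + 996,593 + 232,079 + 359,220 + 10,200 = 1,604,244 (under)
Q4 2025–Q4 2026: 996,593 + 232,079 + 359,220 + 10,200 + 218,902 = 1,816,994 (under)
Q1 2026–Q1 2027: 232,079 + 359,220 + 10,200 + 218,902 + 91,820 = 912,221 (under)
Q2 2026–Q2 2027: 359,220 + 10,200 + 218,902 + 91,820 + 6,029 = 686,171 (under)
Q3 2026–Q3 2027: 10,200 + 218,902 + 91,820 + 6,029 + 138,145 = 465,096 (under)
1 window exceeds the threshold.

1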